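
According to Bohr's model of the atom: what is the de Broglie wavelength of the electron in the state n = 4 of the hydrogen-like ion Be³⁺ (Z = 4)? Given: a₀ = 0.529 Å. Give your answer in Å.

3.32 Å

The Bohr quantisation condition is nλ = 2πr_n.
r_n = n²a₀/Z = 2.12 Å
λ = 2πr_n/n = 2π·2.12/4 = 3.32 Å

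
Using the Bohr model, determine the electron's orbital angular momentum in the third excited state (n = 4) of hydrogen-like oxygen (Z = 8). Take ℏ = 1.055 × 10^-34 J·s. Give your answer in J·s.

L_n = nℏ = 4 × 1.055 × 10^-34 = 4.220 × 10^-34 J·s

4.220 × 10^-34 J·s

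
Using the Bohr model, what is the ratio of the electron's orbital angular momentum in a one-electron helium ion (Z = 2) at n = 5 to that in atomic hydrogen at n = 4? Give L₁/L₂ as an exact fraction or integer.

5/4

L = nℏ is independent of Z.
L₁/L₂ = n₁/n₂ = 5/4 = 5/4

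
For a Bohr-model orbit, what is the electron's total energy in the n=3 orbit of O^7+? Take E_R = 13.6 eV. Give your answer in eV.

E_n = −E_R·Z²/n² = −13.6 × 8²/3² = -96.7 eV

-96.7 eV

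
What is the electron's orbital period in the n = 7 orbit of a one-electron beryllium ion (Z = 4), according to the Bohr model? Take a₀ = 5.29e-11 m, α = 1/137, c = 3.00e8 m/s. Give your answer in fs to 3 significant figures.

3.25 fs

r = n²a₀/Z = 7²·5.29e-11/4 = 6.48e-10 m
v = Zαc/n = 4·0.00730·3.00e8/7 = 1.25e6 m/s
T = 2πr/v = 3.25e-15 s = 3.25 fs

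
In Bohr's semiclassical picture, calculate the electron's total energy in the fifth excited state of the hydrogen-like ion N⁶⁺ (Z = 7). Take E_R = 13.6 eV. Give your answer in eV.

E_n = −E_R·Z²/n² = −13.6 × 7²/6² = -18.5 eV

-18.5 eV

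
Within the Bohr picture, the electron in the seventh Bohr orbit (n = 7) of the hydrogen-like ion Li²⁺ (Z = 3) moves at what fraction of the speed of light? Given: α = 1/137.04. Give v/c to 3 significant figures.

v_n = Zαc/n, so v/c = Zα/n = 3 × 0.00730 / 7 = 0.00313

0.00313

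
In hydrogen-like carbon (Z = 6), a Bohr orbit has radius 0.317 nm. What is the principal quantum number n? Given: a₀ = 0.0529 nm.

6

r_n = n²a₀/Z ⇒ n² = rZ/a₀ = 0.317 × 6 / 0.0529 ≈ 35.95
n = 6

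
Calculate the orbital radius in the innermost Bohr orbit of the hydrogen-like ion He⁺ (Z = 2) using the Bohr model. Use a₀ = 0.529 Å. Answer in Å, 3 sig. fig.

r_n = n²a₀/Z = 1² × 0.529 / 2
    = 1 × 0.529 / 2 = 0.265 Å

0.265 Å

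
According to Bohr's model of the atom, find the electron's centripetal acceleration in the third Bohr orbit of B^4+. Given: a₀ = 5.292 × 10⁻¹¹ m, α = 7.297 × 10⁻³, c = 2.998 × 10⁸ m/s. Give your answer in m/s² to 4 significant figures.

r = n²a₀/Z = 9.526 × 10⁻¹¹ m, v = Zαc/n = 3.646 × 10⁶ m/s
a = v²/r = (3.646 × 10⁶)² / 9.526 × 10⁻¹¹ = 1.396 × 10²³ m/s²

1.396 × 10²³ m/s²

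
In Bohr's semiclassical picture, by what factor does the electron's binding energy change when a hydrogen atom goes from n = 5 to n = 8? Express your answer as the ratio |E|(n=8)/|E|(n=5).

25/64

|E| ∝ Z^2 · n^-2; with Z fixed, |E| ∝ n^-2.
|E|(n=8)/|E|(n=5) = (8/5)^-2 = 25/64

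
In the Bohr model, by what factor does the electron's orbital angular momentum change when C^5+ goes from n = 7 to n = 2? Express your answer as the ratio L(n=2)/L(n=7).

2/7

L = nℏ depends only on n, so L ∝ n.
L(n=2)/L(n=7) = (2/7)^1 = 2/7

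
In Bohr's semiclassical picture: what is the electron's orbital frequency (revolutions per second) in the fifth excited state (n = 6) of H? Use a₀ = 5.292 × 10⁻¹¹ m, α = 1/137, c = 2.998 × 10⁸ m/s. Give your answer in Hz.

r = n²a₀/Z = 1.905 × 10⁻⁹ m, v = Zαc/n = 3.647 × 10⁵ m/s
f = v/(2πr) = 3.047 × 10¹³ Hz

3.047 × 10¹³ Hz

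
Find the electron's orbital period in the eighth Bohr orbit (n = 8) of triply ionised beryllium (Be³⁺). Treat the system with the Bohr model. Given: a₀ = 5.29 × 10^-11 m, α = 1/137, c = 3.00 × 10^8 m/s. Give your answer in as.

4860 as

r = n²a₀/Z = 8²·5.29 × 10^-11/4 = 8.46 × 10^-10 m
v = Zαc/n = 4·0.00730·3.00 × 10^8/8 = 1.09 × 10^6 m/s
T = 2πr/v = 4.86 × 10^-15 s = 4860 as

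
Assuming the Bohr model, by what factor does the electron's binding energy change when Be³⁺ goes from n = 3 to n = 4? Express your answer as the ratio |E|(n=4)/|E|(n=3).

|E| ∝ Z^2 · n^-2; with Z fixed, |E| ∝ n^-2.
|E|(n=4)/|E|(n=3) = (4/3)^-2 = 9/16

9/16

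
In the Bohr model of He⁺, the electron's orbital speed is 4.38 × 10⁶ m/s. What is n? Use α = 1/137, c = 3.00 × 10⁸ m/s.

1

v_n = Zαc/n ⇒ n = Zαc/v = 2 × 0.00730 × 3.00 × 10⁸ / 4.38 × 10⁶ ≈ 1.00
n = 1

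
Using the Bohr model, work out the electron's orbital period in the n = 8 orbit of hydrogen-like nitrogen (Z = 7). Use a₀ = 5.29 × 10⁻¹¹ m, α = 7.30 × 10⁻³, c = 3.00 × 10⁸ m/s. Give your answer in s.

r = n²a₀/Z = 8²·5.29 × 10⁻¹¹/7 = 4.84 × 10⁻¹⁰ m
v = Zαc/n = 7·0.00730·3.00 × 10⁸/8 = 1.92 × 10⁶ m/s
T = 2πr/v = 1.59 × 10⁻¹⁵ s

1.59 × 10⁻¹⁵ s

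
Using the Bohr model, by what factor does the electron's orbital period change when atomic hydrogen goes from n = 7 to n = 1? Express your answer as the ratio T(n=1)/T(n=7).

T ∝ Z^-2 · n^3; with Z fixed, T ∝ n^3.
T(n=1)/T(n=7) = (1/7)^3 = 1/343

1/343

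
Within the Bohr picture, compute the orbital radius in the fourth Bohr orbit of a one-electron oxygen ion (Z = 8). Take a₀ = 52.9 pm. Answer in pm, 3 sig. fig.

r_n = n²a₀/Z = 4² × 52.9 / 8
    = 16 × 52.9 / 8 = 106 pm

106 pm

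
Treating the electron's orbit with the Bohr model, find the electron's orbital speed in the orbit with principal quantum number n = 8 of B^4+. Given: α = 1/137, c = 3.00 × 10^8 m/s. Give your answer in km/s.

v_n = Zαc/n = 5 × 0.00730 × 3.00 × 10^8 / 8
    = 1370 km/s

1370 km/s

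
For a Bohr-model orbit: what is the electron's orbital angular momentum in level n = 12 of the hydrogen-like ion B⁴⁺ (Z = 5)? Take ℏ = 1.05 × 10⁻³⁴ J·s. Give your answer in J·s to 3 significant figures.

1.26 × 10⁻³³ J·s

L_n = nℏ = 12 × 1.05 × 10⁻³⁴ = 1.26 × 10⁻³³ J·s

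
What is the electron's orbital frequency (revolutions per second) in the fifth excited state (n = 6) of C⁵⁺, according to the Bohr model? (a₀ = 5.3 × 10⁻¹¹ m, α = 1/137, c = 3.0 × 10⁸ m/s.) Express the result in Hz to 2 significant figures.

1.1 × 10¹⁵ Hz

r = n²a₀/Z = 3.2 × 10⁻¹⁰ m, v = Zαc/n = 2.2 × 10⁶ m/s
f = v/(2πr) = 1.1 × 10¹⁵ Hz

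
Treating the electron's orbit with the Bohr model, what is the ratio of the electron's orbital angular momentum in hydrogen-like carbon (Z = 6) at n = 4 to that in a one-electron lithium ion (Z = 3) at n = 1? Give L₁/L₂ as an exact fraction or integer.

4

L = nℏ is independent of Z.
L₁/L₂ = n₁/n₂ = 4/1 = 4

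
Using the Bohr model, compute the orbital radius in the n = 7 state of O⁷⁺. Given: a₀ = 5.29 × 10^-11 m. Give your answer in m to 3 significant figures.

3.24 × 10^-10 m

r_n = n²a₀/Z = 7² × 5.29 × 10^-11 / 8
    = 49 × 5.29 × 10^-11 / 8 = 3.24 × 10^-10 m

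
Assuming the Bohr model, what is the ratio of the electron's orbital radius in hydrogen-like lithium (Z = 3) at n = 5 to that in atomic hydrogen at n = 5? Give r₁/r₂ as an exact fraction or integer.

r ∝ Z^-1 · n^2
r₁/r₂ = (3/1)^-1 · (5/5)^2 = 1/3

1/3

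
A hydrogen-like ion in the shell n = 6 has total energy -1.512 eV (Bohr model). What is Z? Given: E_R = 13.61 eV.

2

E_n = −E_R Z²/n² ⇒ Z² = −E_n n²/E_R = 1.512 × 6² / 13.61 ≈ 4.00
Z = 2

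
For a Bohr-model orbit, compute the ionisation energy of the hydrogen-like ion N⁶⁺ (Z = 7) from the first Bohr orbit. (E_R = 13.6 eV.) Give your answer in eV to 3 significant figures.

E_n = −E_R·Z²/n² = −13.6 × 7²/1² eV = -666 eV
Ionisation energy = −E_n = 666 eV

666 eV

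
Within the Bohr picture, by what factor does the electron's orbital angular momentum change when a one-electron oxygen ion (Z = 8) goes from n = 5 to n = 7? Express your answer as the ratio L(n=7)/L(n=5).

L = nℏ depends only on n, so L ∝ n.
L(n=7)/L(n=5) = (7/5)^1 = 7/5

7/5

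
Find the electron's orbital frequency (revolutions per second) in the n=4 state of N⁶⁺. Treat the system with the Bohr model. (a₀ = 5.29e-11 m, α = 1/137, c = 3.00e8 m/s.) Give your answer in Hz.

r = n²a₀/Z = 1.21e-10 m, v = Zαc/n = 3.83e6 m/s
f = v/(2πr) = 5.04e15 Hz

5.04e15 Hz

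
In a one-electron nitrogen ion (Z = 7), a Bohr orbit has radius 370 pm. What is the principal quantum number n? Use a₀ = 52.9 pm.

7

r_n = n²a₀/Z ⇒ n² = rZ/a₀ = 370 × 7 / 52.9 ≈ 48.96
n = 7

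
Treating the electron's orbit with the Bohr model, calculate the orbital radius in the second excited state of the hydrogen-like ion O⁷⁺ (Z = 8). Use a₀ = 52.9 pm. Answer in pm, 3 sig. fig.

59.5 pm

r_n = n²a₀/Z = 3² × 52.9 / 8
    = 9 × 52.9 / 8 = 59.5 pm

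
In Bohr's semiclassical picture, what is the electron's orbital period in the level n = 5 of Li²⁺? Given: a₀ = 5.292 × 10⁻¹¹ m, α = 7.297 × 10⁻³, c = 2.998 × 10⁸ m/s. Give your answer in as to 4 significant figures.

r = n²a₀/Z = 5²·5.292 × 10⁻¹¹/3 = 4.410 × 10⁻¹⁰ m
v = Zαc/n = 3·0.007297·2.998 × 10⁸/5 = 1.313 × 10⁶ m/s
T = 2πr/v = 2.111 × 10⁻¹⁵ s = 2111 as

2111 as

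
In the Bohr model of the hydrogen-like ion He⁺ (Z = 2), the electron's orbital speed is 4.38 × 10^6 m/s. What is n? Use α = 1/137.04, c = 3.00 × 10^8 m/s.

v_n = Zαc/n ⇒ n = Zαc/v = 2 × 0.00730 × 3.00 × 10^8 / 4.38 × 10^6 ≈ 1.00
n = 1

1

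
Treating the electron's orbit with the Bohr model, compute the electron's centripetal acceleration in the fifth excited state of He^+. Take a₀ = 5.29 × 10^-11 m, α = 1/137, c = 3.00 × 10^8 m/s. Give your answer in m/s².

5.60 × 10^20 m/s²

r = n²a₀/Z = 9.52 × 10^-10 m, v = Zαc/n = 7.30 × 10^5 m/s
a = v²/r = (7.30 × 10^5)² / 9.52 × 10^-10 = 5.60 × 10^20 m/s²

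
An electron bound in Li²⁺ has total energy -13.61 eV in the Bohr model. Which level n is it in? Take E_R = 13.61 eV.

3

E_n = −E_R Z²/n² ⇒ n² = E_R Z²/(−E_n) = 13.61 × 3² / 13.61 ≈ 9.00
n = 3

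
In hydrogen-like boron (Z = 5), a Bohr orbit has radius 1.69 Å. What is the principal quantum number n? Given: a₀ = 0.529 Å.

r_n = n²a₀/Z ⇒ n² = rZ/a₀ = 1.69 × 5 / 0.529 ≈ 15.97
n = 4

4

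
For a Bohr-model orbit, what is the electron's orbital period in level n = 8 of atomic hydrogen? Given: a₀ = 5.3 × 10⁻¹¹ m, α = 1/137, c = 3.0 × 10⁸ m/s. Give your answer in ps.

0.078 ps

r = n²a₀/Z = 8²·5.3 × 10⁻¹¹/1 = 3.4 × 10⁻⁹ m
v = Zαc/n = 1·0.0073·3.0 × 10⁸/8 = 2.7 × 10⁵ m/s
T = 2πr/v = 7.8 × 10⁻¹⁴ s = 0.078 ps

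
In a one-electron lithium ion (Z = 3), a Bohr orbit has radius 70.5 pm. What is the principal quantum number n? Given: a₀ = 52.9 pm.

2

r_n = n²a₀/Z ⇒ n² = rZ/a₀ = 70.5 × 3 / 52.9 ≈ 4.00
n = 2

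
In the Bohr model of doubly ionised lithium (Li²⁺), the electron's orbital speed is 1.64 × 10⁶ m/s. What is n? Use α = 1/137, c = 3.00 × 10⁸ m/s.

v_n = Zαc/n ⇒ n = Zαc/v = 3 × 0.00730 × 3.00 × 10⁸ / 1.64 × 10⁶ ≈ 4.01
n = 4

4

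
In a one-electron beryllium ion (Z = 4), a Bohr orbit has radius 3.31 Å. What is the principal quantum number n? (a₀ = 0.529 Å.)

5

r_n = n²a₀/Z ⇒ n² = rZ/a₀ = 3.31 × 4 / 0.529 ≈ 25.03
n = 5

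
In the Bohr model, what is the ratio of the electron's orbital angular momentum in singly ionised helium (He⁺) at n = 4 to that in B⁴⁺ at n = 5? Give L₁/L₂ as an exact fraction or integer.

4/5

L = nℏ is independent of Z.
L₁/L₂ = n₁/n₂ = 4/5 = 4/5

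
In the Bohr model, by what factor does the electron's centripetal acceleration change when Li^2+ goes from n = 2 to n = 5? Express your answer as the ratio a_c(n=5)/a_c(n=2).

a_c ∝ Z^3 · n^-4; with Z fixed, a_c ∝ n^-4.
a_c(n=5)/a_c(n=2) = (5/2)^-4 = 16/625

16/625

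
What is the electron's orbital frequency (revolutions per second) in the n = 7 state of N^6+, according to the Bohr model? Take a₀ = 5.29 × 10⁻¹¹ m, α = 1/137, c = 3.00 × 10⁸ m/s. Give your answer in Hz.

9.41 × 10¹⁴ Hz

r = n²a₀/Z = 3.70 × 10⁻¹⁰ m, v = Zαc/n = 2.19 × 10⁶ m/s
f = v/(2πr) = 9.41 × 10¹⁴ Hz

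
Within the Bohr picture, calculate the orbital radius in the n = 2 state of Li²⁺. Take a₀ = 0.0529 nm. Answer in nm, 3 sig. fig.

r_n = n²a₀/Z = 2² × 0.0529 / 3
    = 4 × 0.0529 / 3 = 0.0705 nm

0.0705 nm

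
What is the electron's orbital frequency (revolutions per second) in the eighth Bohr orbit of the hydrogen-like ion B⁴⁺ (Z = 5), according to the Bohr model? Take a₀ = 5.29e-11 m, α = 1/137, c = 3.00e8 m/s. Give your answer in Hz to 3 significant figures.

3.22e14 Hz

r = n²a₀/Z = 6.77e-10 m, v = Zαc/n = 1.37e6 m/s
f = v/(2πr) = 3.22e14 Hz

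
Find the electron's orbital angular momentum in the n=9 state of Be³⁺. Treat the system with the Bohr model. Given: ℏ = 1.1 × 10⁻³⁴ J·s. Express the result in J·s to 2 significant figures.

L_n = nℏ = 9 × 1.1 × 10⁻³⁴ = 9.9 × 10⁻³⁴ J·s

9.9 × 10⁻³⁴ J·s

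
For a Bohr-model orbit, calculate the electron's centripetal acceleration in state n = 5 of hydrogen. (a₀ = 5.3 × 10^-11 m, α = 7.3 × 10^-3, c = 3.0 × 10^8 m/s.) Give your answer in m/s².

r = n²a₀/Z = 1.3 × 10^-9 m, v = Zαc/n = 4.4 × 10^5 m/s
a = v²/r = (4.4 × 10^5)² / 1.3 × 10^-9 = 1.4 × 10^20 m/s²

1.4 × 10^20 m/s²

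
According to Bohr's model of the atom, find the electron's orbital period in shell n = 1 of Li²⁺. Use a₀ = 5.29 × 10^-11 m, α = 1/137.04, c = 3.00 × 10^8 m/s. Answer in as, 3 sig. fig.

16.9 as

r = n²a₀/Z = 1²·5.29 × 10^-11/3 = 1.76 × 10^-11 m
v = Zαc/n = 3·0.00730·3.00 × 10^8/1 = 6.57 × 10^6 m/s
T = 2πr/v = 1.69 × 10^-17 s = 16.9 as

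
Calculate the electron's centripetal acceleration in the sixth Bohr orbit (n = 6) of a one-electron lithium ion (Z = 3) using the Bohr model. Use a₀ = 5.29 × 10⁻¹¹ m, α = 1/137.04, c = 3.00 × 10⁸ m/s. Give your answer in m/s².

r = n²a₀/Z = 6.35 × 10⁻¹⁰ m, v = Zαc/n = 1.09 × 10⁶ m/s
a = v²/r = (1.09 × 10⁶)² / 6.35 × 10⁻¹⁰ = 1.89 × 10²¹ m/s²

1.89 × 10²¹ m/s²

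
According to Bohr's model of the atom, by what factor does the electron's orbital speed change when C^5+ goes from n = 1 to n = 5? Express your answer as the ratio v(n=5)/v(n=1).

v ∝ Z^1 · n^-1; with Z fixed, v ∝ n^-1.
v(n=5)/v(n=1) = (5/1)^-1 = 1/5

1/5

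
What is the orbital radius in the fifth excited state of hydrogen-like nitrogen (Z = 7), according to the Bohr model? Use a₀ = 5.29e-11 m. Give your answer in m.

r_n = n²a₀/Z = 6² × 5.29e-11 / 7
    = 36 × 5.29e-11 / 7 = 2.72e-10 m

2.72e-10 m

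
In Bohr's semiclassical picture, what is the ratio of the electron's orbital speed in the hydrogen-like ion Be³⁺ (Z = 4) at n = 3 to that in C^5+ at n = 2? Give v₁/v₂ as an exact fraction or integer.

4/9

v ∝ Z^1 · n^-1
v₁/v₂ = (4/6)^1 · (3/2)^-1 = 4/9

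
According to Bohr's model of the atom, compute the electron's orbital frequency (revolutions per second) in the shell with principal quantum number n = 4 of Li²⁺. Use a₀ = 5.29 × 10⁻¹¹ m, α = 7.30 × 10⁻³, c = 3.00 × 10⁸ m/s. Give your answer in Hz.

9.27 × 10¹⁴ Hz

r = n²a₀/Z = 2.82 × 10⁻¹⁰ m, v = Zαc/n = 1.64 × 10⁶ m/s
f = v/(2πr) = 9.27 × 10¹⁴ Hz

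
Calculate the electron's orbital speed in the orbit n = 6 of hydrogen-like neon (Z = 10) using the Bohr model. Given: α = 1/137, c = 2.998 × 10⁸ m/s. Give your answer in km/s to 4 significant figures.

v_n = Zαc/n = 10 × 0.007299 × 2.998 × 10⁸ / 6
    = 3647 km/s

3647 km/s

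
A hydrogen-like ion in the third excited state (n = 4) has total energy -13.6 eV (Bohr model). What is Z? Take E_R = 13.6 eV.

4

E_n = −E_R Z²/n² ⇒ Z² = −E_n n²/E_R = 13.6 × 4² / 13.6 ≈ 16.00
Z = 4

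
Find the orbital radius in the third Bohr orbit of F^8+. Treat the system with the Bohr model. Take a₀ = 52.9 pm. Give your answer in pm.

52.9 pm

r_n = n²a₀/Z = 3² × 52.9 / 9
    = 9 × 52.9 / 9 = 52.9 pm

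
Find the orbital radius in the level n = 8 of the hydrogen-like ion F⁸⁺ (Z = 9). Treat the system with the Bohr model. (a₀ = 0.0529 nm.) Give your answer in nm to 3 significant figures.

0.376 nm

r_n = n²a₀/Z = 8² × 0.0529 / 9
    = 64 × 0.0529 / 9 = 0.376 nm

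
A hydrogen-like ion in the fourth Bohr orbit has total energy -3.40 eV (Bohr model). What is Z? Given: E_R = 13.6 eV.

E_n = −E_R Z²/n² ⇒ Z² = −E_n n²/E_R = 3.40 × 4² / 13.6 ≈ 4.00
Z = 2

2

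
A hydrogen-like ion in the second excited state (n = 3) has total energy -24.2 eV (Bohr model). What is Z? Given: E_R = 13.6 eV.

4

E_n = −E_R Z²/n² ⇒ Z² = −E_n n²/E_R = 24.2 × 3² / 13.6 ≈ 16.01
Z = 4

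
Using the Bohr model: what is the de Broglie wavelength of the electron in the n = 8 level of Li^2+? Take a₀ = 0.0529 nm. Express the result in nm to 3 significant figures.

0.886 nm

The Bohr quantisation condition is nλ = 2πr_n.
r_n = n²a₀/Z = 1.13 nm
λ = 2πr_n/n = 2π·1.13/8 = 0.886 nm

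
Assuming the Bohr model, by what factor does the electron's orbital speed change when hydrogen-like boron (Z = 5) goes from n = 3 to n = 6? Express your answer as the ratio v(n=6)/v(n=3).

1/2

v ∝ Z^1 · n^-1; with Z fixed, v ∝ n^-1.
v(n=6)/v(n=3) = (6/3)^-1 = 1/2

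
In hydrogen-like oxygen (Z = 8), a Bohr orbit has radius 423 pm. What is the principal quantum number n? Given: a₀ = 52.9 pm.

r_n = n²a₀/Z ⇒ n² = rZ/a₀ = 423 × 8 / 52.9 ≈ 63.97
n = 8

8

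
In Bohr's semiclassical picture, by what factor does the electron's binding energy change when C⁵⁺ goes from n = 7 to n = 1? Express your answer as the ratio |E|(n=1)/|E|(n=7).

49

|E| ∝ Z^2 · n^-2; with Z fixed, |E| ∝ n^-2.
|E|(n=1)/|E|(n=7) = (1/7)^-2 = 49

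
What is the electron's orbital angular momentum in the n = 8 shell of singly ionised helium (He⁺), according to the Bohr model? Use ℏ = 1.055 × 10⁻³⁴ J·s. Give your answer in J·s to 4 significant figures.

L_n = nℏ = 8 × 1.055 × 10⁻³⁴ = 8.440 × 10⁻³⁴ J·s

8.440 × 10⁻³⁴ J·s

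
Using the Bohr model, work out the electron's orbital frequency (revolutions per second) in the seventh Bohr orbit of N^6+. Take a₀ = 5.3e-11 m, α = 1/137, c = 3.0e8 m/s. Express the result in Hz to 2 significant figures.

9.4e14 Hz

r = n²a₀/Z = 3.7e-10 m, v = Zαc/n = 2.2e6 m/s
f = v/(2πr) = 9.4e14 Hz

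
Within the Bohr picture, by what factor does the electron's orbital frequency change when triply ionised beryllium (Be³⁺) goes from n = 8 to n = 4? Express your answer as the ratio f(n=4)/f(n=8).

f ∝ Z^2 · n^-3; with Z fixed, f ∝ n^-3.
f(n=4)/f(n=8) = (4/8)^-3 = 8

8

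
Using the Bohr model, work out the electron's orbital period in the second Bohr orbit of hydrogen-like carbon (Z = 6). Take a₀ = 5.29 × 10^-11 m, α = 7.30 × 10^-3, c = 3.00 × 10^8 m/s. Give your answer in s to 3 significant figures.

3.37 × 10^-17 s

r = n²a₀/Z = 2²·5.29 × 10^-11/6 = 3.53 × 10^-11 m
v = Zαc/n = 6·0.00730·3.00 × 10^8/2 = 6.57 × 10^6 m/s
T = 2πr/v = 3.37 × 10^-17 s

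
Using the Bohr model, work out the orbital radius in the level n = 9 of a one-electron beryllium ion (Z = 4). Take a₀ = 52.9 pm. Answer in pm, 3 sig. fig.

1070 pm

r_n = n²a₀/Z = 9² × 52.9 / 4
    = 81 × 52.9 / 4 = 1070 pm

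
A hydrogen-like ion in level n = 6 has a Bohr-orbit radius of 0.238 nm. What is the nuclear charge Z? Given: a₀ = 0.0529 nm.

r_n = n²a₀/Z ⇒ Z = n²a₀/r = 6² × 0.0529 / 0.238 ≈ 8.00
Z = 8

8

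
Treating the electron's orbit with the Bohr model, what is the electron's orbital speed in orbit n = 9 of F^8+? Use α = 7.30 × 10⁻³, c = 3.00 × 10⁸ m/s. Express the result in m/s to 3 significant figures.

v_n = Zαc/n = 9 × 0.00730 × 3.00 × 10⁸ / 9
    = 2.19 × 10⁶ m/s

2.19 × 10⁶ m/s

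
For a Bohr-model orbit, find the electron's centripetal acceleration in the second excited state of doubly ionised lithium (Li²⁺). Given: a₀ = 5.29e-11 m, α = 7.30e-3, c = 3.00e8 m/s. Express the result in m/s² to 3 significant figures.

3.02e22 m/s²

r = n²a₀/Z = 1.59e-10 m, v = Zαc/n = 2.19e6 m/s
a = v²/r = (2.19e6)² / 1.59e-10 = 3.02e22 m/s²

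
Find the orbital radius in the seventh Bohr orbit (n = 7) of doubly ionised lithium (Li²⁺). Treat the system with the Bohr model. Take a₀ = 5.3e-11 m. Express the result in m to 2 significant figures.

8.7e-10 m

r_n = n²a₀/Z = 7² × 5.3e-11 / 3
    = 49 × 5.3e-11 / 3 = 8.7e-10 m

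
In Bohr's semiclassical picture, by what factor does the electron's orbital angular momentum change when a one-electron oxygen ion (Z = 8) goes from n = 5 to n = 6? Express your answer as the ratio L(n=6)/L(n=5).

6/5

L = nℏ depends only on n, so L ∝ n.
L(n=6)/L(n=5) = (6/5)^1 = 6/5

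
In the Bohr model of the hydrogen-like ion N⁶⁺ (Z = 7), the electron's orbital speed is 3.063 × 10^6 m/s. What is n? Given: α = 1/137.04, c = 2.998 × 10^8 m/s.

5

v_n = Zαc/n ⇒ n = Zαc/v = 7 × 0.007297 × 2.998 × 10^8 / 3.063 × 10^6 ≈ 5.00
n = 5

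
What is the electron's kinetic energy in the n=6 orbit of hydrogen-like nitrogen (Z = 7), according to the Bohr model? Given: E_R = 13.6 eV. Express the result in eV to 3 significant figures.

18.5 eV

For a Coulomb orbit the virial theorem gives K = −E_n.
E_n = −E_R·Z²/n², so K = E_R·Z²/n² = 13.6 × 7²/6² = 18.5 eV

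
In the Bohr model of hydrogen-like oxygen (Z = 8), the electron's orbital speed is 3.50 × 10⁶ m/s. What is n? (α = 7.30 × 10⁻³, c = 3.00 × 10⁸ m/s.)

5

v_n = Zαc/n ⇒ n = Zαc/v = 8 × 0.00730 × 3.00 × 10⁸ / 3.50 × 10⁶ ≈ 5.01
n = 5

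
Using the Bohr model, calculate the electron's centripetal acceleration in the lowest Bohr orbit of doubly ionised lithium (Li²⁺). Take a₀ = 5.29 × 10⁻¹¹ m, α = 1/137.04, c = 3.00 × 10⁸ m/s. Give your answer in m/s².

2.45 × 10²⁴ m/s²

r = n²a₀/Z = 1.76 × 10⁻¹¹ m, v = Zαc/n = 6.57 × 10⁶ m/s
a = v²/r = (6.57 × 10⁶)² / 1.76 × 10⁻¹¹ = 2.45 × 10²⁴ m/s²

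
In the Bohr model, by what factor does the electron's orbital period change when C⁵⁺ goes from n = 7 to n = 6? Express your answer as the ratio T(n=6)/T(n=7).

T ∝ Z^-2 · n^3; with Z fixed, T ∝ n^3.
T(n=6)/T(n=7) = (6/7)^3 = 216/343

216/343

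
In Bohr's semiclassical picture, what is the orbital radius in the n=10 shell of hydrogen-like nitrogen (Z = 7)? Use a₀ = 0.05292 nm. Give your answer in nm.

0.7560 nm

r_n = n²a₀/Z = 10² × 0.05292 / 7
    = 100 × 0.05292 / 7 = 0.7560 nm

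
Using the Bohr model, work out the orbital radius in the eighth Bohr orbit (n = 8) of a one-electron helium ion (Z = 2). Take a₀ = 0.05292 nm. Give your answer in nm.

1.693 nm

r_n = n²a₀/Z = 8² × 0.05292 / 2
    = 64 × 0.05292 / 2 = 1.693 nm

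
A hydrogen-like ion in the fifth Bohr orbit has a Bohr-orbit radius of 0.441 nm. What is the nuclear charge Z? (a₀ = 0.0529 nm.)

r_n = n²a₀/Z ⇒ Z = n²a₀/r = 5² × 0.0529 / 0.441 ≈ 3.00
Z = 3

3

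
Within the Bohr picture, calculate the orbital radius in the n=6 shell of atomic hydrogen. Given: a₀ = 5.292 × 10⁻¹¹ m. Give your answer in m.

1.905 × 10⁻⁹ m

r_n = n²a₀/Z = 6² × 5.292 × 10⁻¹¹ / 1
    = 36 × 5.292 × 10⁻¹¹ / 1 = 1.905 × 10⁻⁹ m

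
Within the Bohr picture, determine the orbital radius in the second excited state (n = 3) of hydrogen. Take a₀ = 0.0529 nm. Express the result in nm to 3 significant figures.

0.476 nm

r_n = n²a₀/Z = 3² × 0.0529 / 1
    = 9 × 0.0529 / 1 = 0.476 nm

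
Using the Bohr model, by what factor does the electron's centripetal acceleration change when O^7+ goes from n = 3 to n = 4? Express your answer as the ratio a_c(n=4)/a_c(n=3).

a_c ∝ Z^3 · n^-4; with Z fixed, a_c ∝ n^-4.
a_c(n=4)/a_c(n=3) = (4/3)^-4 = 81/256

81/256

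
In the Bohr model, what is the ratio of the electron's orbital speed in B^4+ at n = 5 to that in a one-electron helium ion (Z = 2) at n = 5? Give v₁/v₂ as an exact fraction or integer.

v ∝ Z^1 · n^-1
v₁/v₂ = (5/2)^1 · (5/5)^-1 = 5/2

5/2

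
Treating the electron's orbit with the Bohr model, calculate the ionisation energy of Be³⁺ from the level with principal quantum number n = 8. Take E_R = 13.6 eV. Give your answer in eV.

3.40 eV

E_n = −E_R·Z²/n² = −13.6 × 4²/8² eV = -3.40 eV
Ionisation energy = −E_n = 3.40 eV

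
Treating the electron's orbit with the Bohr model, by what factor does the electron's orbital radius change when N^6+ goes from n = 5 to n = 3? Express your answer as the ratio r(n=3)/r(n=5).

9/25

r ∝ Z^-1 · n^2; with Z fixed, r ∝ n^2.
r(n=3)/r(n=5) = (3/5)^2 = 9/25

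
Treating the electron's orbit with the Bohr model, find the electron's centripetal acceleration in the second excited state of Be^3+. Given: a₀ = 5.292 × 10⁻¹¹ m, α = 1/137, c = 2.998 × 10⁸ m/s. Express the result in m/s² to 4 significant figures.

7.150 × 10²² m/s²

r = n²a₀/Z = 1.191 × 10⁻¹⁰ m, v = Zαc/n = 2.918 × 10⁶ m/s
a = v²/r = (2.918 × 10⁶)² / 1.191 × 10⁻¹⁰ = 7.150 × 10²² m/s²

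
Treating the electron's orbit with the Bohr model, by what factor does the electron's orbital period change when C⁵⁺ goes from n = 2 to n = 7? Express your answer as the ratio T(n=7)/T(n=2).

343/8

T ∝ Z^-2 · n^3; with Z fixed, T ∝ n^3.
T(n=7)/T(n=2) = (7/2)^3 = 343/8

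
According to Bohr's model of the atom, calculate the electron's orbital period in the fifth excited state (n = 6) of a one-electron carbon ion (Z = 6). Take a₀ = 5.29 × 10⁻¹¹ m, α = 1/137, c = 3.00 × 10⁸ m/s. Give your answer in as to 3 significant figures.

911 as

r = n²a₀/Z = 6²·5.29 × 10⁻¹¹/6 = 3.17 × 10⁻¹⁰ m
v = Zαc/n = 6·0.00730·3.00 × 10⁸/6 = 2.19 × 10⁶ m/s
T = 2πr/v = 9.11 × 10⁻¹⁶ s = 911 as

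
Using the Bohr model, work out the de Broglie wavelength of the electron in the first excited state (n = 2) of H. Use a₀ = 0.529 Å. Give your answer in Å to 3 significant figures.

The Bohr quantisation condition is nλ = 2πr_n.
r_n = n²a₀/Z = 2.12 Å
λ = 2πr_n/n = 2π·2.12/2 = 6.65 Å

6.65 Å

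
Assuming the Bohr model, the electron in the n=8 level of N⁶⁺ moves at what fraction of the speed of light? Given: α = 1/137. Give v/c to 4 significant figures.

v_n = Zαc/n, so v/c = Zα/n = 7 × 0.007299 / 8 = 0.006387

0.006387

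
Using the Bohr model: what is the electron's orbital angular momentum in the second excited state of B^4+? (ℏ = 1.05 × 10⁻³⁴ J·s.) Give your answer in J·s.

L_n = nℏ = 3 × 1.05 × 10⁻³⁴ = 3.15 × 10⁻³⁴ J·s

3.15 × 10⁻³⁴ J·s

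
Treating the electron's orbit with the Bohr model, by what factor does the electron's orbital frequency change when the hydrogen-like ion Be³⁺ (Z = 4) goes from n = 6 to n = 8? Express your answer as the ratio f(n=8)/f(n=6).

f ∝ Z^2 · n^-3; with Z fixed, f ∝ n^-3.
f(n=8)/f(n=6) = (8/6)^-3 = 27/64

27/64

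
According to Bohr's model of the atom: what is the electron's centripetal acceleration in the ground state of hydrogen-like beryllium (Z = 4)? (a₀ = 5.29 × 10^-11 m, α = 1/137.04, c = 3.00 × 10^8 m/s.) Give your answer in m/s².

5.80 × 10^24 m/s²

r = n²a₀/Z = 1.32 × 10^-11 m, v = Zαc/n = 8.76 × 10^6 m/s
a = v²/r = (8.76 × 10^6)² / 1.32 × 10^-11 = 5.80 × 10^24 m/s²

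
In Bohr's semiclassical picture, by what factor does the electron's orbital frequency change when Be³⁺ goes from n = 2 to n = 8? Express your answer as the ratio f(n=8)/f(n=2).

1/64

f ∝ Z^2 · n^-3; with Z fixed, f ∝ n^-3.
f(n=8)/f(n=2) = (8/2)^-3 = 1/64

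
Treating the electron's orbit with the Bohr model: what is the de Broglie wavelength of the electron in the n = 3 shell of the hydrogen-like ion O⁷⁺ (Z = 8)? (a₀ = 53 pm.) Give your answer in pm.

120 pm

The Bohr quantisation condition is nλ = 2πr_n.
r_n = n²a₀/Z = 60 pm
λ = 2πr_n/n = 2π·60/3 = 120 pm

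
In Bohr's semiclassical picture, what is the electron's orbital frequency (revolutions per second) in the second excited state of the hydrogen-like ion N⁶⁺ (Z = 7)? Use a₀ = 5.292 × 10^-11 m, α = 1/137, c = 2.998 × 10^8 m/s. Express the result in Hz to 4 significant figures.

r = n²a₀/Z = 6.804 × 10^-11 m, v = Zαc/n = 5.106 × 10^6 m/s
f = v/(2πr) = 1.194 × 10^16 Hz

1.194 × 10^16 Hz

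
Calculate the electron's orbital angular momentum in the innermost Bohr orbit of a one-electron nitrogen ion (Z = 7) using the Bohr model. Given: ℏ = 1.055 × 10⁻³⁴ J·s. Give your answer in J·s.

L_n = nℏ = 1 × 1.055 × 10⁻³⁴ = 1.055 × 10⁻³⁴ J·s

1.055 × 10⁻³⁴ J·s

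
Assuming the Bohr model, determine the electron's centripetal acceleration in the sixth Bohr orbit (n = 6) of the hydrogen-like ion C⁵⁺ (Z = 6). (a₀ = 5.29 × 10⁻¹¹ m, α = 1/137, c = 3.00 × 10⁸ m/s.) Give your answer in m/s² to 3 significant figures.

1.51 × 10²² m/s²

r = n²a₀/Z = 3.17 × 10⁻¹⁰ m, v = Zαc/n = 2.19 × 10⁶ m/s
a = v²/r = (2.19 × 10⁶)² / 3.17 × 10⁻¹⁰ = 1.51 × 10²² m/s²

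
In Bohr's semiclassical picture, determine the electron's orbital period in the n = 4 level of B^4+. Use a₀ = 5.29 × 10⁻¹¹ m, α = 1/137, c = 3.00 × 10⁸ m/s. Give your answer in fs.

0.389 fs

r = n²a₀/Z = 4²·5.29 × 10⁻¹¹/5 = 1.69 × 10⁻¹⁰ m
v = Zαc/n = 5·0.00730·3.00 × 10⁸/4 = 2.74 × 10⁶ m/s
T = 2πr/v = 3.89 × 10⁻¹⁶ s = 0.389 fs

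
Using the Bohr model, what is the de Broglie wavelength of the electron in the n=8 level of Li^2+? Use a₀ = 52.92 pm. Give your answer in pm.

886.7 pm

The Bohr quantisation condition is nλ = 2πr_n.
r_n = n²a₀/Z = 1129 pm
λ = 2πr_n/n = 2π·1129/8 = 886.7 pm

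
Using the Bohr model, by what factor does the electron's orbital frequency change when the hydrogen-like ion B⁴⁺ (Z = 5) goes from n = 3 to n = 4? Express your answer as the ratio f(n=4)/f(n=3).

27/64

f ∝ Z^2 · n^-3; with Z fixed, f ∝ n^-3.
f(n=4)/f(n=3) = (4/3)^-3 = 27/64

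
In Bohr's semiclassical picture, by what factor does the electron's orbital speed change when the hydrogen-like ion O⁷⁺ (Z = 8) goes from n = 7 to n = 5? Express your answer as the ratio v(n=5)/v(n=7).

v ∝ Z^1 · n^-1; with Z fixed, v ∝ n^-1.
v(n=5)/v(n=7) = (5/7)^-1 = 7/5

7/5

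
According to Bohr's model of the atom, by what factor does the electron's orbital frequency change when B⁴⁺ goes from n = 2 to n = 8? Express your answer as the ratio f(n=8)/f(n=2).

1/64

f ∝ Z^2 · n^-3; with Z fixed, f ∝ n^-3.
f(n=8)/f(n=2) = (8/2)^-3 = 1/64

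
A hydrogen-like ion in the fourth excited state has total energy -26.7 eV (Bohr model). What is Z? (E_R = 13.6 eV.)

7

E_n = −E_R Z²/n² ⇒ Z² = −E_n n²/E_R = 26.7 × 5² / 13.6 ≈ 49.08
Z = 7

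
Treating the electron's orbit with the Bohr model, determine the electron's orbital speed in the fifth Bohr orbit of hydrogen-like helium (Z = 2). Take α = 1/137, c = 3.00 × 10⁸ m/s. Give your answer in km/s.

v_n = Zαc/n = 2 × 0.00730 × 3.00 × 10⁸ / 5
    = 876 km/s

876 km/s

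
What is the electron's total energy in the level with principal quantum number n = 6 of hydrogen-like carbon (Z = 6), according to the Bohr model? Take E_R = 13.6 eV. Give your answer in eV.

E_n = −E_R·Z²/n² = −13.6 × 6²/6² = -13.6 eV

-13.6 eV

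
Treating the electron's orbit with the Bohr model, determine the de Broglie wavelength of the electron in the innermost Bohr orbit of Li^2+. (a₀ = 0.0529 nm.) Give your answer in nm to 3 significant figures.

0.111 nm

The Bohr quantisation condition is nλ = 2πr_n.
r_n = n²a₀/Z = 0.0176 nm
λ = 2πr_n/n = 2π·0.0176/1 = 0.111 nm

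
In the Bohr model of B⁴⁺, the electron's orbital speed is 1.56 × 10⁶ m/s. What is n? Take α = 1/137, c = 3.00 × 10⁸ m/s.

v_n = Zαc/n ⇒ n = Zαc/v = 5 × 0.00730 × 3.00 × 10⁸ / 1.56 × 10⁶ ≈ 7.02
n = 7

7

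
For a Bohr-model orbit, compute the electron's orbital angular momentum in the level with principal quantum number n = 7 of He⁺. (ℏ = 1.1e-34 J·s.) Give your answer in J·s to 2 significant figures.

7.7e-34 J·s

L_n = nℏ = 7 × 1.1e-34 = 7.7e-34 J·s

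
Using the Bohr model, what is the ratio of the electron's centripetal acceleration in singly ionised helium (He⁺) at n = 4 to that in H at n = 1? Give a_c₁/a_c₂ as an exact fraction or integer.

1/32

a_c ∝ Z^3 · n^-4
a_c₁/a_c₂ = (2/1)^3 · (4/1)^-4 = 1/32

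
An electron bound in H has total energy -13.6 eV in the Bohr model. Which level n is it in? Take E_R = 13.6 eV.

E_n = −E_R Z²/n² ⇒ n² = E_R Z²/(−E_n) = 13.6 × 1² / 13.6 ≈ 1.00
n = 1

1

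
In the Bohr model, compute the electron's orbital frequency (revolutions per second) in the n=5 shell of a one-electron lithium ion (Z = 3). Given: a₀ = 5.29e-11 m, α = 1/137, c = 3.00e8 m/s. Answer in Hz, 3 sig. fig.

r = n²a₀/Z = 4.41e-10 m, v = Zαc/n = 1.31e6 m/s
f = v/(2πr) = 4.74e14 Hz

4.74e14 Hz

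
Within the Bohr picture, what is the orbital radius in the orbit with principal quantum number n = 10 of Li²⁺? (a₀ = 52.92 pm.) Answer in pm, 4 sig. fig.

r_n = n²a₀/Z = 10² × 52.92 / 3
    = 100 × 52.92 / 3 = 1764 pm

1764 pm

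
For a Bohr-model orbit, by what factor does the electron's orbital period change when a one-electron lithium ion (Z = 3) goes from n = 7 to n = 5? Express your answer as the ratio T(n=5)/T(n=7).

T ∝ Z^-2 · n^3; with Z fixed, T ∝ n^3.
T(n=5)/T(n=7) = (5/7)^3 = 125/343

125/343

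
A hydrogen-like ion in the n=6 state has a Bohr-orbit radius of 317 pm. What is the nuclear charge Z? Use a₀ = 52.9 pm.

6

r_n = n²a₀/Z ⇒ Z = n²a₀/r = 6² × 52.9 / 317 ≈ 6.01
Z = 6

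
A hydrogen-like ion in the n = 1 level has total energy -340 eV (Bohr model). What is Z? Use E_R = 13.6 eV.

5

E_n = −E_R Z²/n² ⇒ Z² = −E_n n²/E_R = 340 × 1² / 13.6 ≈ 25.00
Z = 5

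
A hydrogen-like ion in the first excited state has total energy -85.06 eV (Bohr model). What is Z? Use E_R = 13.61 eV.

5

E_n = −E_R Z²/n² ⇒ Z² = −E_n n²/E_R = 85.06 × 2² / 13.61 ≈ 25.00
Z = 5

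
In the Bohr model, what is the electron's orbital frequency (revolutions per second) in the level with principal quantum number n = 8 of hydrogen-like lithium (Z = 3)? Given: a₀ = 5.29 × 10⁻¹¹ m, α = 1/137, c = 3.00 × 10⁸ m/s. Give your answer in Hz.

1.16 × 10¹⁴ Hz

r = n²a₀/Z = 1.13 × 10⁻⁹ m, v = Zαc/n = 8.21 × 10⁵ m/s
f = v/(2πr) = 1.16 × 10¹⁴ Hz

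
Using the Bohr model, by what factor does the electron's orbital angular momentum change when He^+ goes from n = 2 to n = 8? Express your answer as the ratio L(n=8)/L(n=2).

4

L = nℏ depends only on n, so L ∝ n.
L(n=8)/L(n=2) = (8/2)^1 = 4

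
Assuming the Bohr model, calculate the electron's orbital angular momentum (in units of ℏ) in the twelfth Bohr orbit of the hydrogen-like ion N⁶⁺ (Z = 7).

L_n = nℏ, so L/ℏ = n = 12.

12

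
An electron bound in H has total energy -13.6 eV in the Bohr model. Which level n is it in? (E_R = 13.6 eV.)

E_n = −E_R Z²/n² ⇒ n² = E_R Z²/(−E_n) = 13.6 × 1² / 13.6 ≈ 1.00
n = 1

1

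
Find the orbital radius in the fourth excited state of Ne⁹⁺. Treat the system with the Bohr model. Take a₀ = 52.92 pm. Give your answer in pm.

r_n = n²a₀/Z = 5² × 52.92 / 10
    = 25 × 52.92 / 10 = 132.3 pm

132.3 pm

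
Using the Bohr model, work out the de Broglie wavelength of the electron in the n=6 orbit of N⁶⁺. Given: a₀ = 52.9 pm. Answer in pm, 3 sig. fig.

285 pm

The Bohr quantisation condition is nλ = 2πr_n.
r_n = n²a₀/Z = 272 pm
λ = 2πr_n/n = 2π·272/6 = 285 pm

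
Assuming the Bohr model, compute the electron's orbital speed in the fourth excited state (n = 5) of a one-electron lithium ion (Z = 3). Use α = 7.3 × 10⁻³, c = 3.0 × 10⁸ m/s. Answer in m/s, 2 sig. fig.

v_n = Zαc/n = 3 × 0.0073 × 3.0 × 10⁸ / 5
    = 1.3 × 10⁶ m/s

1.3 × 10⁶ m/s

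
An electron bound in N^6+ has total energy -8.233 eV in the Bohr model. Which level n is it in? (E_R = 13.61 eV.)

9

E_n = −E_R Z²/n² ⇒ n² = E_R Z²/(−E_n) = 13.61 × 7² / 8.233 ≈ 81.00
n = 9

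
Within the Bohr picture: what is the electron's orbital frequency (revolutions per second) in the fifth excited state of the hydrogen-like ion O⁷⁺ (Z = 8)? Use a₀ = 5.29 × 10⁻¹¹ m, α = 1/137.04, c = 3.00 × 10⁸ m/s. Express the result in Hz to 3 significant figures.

r = n²a₀/Z = 2.38 × 10⁻¹⁰ m, v = Zαc/n = 2.92 × 10⁶ m/s
f = v/(2πr) = 1.95 × 10¹⁵ Hz

1.95 × 10¹⁵ Hz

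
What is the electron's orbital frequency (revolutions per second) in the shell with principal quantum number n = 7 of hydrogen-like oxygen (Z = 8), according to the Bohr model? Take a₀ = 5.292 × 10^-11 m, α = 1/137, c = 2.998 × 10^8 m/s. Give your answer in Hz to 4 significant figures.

r = n²a₀/Z = 3.241 × 10^-10 m, v = Zαc/n = 2.501 × 10^6 m/s
f = v/(2πr) = 1.228 × 10^15 Hz

1.228 × 10^15 Hz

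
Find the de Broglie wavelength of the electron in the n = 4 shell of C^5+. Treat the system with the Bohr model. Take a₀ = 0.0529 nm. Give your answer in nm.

The Bohr quantisation condition is nλ = 2πr_n.
r_n = n²a₀/Z = 0.141 nm
λ = 2πr_n/n = 2π·0.141/4 = 0.222 nm

0.222 nm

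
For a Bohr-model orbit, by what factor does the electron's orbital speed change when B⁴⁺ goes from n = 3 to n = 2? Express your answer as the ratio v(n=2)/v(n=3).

v ∝ Z^1 · n^-1; with Z fixed, v ∝ n^-1.
v(n=2)/v(n=3) = (2/3)^-1 = 3/2

3/2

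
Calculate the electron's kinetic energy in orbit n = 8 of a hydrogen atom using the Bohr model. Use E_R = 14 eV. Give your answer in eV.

0.22 eV

For a Coulomb orbit the virial theorem gives K = −E_n.
E_n = −E_R·Z²/n², so K = E_R·Z²/n² = 14 × 1²/8² = 0.22 eV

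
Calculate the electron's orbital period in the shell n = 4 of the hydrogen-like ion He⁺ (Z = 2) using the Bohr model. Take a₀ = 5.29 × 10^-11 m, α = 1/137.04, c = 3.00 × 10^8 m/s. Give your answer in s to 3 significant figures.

r = n²a₀/Z = 4²·5.29 × 10^-11/2 = 4.23 × 10^-10 m
v = Zαc/n = 2·0.00730·3.00 × 10^8/4 = 1.09 × 10^6 m/s
T = 2πr/v = 2.43 × 10^-15 s

2.43 × 10^-15 s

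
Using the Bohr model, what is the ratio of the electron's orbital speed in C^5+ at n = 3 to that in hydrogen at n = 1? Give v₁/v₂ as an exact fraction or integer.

v ∝ Z^1 · n^-1
v₁/v₂ = (6/1)^1 · (3/1)^-1 = 2

2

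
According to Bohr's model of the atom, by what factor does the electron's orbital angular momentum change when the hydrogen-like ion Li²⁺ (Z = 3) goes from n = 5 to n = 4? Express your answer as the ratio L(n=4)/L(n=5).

4/5

L = nℏ depends only on n, so L ∝ n.
L(n=4)/L(n=5) = (4/5)^1 = 4/5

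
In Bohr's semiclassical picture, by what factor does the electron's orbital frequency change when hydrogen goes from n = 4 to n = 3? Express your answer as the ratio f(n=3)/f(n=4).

64/27

f ∝ Z^2 · n^-3; with Z fixed, f ∝ n^-3.
f(n=3)/f(n=4) = (3/4)^-3 = 64/27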